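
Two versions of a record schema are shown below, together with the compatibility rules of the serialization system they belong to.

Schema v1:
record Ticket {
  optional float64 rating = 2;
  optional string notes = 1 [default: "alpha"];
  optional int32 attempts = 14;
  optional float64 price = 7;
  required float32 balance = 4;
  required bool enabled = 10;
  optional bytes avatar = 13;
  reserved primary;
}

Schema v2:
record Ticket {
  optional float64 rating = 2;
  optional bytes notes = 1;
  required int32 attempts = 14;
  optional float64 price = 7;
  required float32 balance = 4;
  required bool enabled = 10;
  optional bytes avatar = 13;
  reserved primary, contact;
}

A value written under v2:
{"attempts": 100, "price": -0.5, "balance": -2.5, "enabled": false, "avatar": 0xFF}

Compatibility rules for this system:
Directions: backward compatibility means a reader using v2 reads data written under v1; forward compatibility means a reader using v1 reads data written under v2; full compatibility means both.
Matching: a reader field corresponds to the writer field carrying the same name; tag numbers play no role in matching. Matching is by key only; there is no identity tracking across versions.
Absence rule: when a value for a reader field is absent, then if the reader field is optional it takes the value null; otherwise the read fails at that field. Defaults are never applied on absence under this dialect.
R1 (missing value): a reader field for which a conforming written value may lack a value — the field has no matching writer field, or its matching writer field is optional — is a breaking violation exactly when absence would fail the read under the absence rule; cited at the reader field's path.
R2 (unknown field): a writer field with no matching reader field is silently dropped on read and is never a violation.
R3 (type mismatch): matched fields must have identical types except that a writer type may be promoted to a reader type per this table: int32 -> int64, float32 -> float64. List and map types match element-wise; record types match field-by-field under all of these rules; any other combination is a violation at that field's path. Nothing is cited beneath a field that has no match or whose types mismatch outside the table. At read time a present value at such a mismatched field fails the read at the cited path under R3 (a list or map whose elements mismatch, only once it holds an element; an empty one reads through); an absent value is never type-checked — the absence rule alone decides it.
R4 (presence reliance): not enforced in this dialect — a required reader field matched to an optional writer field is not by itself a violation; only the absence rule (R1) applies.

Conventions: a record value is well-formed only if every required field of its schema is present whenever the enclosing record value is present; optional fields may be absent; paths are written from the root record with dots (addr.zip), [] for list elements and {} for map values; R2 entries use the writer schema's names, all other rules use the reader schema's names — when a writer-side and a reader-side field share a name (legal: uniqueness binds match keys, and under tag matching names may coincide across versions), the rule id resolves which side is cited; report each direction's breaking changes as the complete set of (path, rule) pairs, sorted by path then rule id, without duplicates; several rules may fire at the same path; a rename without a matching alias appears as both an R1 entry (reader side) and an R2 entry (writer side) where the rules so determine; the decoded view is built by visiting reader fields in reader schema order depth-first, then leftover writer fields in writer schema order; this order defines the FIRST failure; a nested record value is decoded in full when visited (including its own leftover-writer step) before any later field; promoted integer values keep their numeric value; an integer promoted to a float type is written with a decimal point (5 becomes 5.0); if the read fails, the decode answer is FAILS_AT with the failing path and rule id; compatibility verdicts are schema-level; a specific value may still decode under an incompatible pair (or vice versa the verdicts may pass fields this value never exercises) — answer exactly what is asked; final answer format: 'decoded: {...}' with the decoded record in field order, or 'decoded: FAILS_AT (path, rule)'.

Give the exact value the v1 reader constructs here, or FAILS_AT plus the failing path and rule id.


decoded: {"rating": null, "notes": null, "attempts": 100, "price": -0.5, "balance": -2.5, "enabled": false, "avatar": 0xFF}

in Ticket below, arrows point writer -> reader
decoding the Ticket value with the v1 reader:
  rating := null (not supplied -> null)
  notes := null (not supplied -> null)
  attempts := 100
  price := -0.5
  balance := -2.5
  enabled := false
  avatar := 0xFF
  => decoded: {"rating": null, "notes": null, "attempts": 100, "price": -0.5, "balance": -2.5, "enabled": false, "avatar": 0xFF}
the rest of the Ticket diff is inert for this question:
  field attempts in record Ticket: optional changed to required -> schema-level compatibility only; this Ticket value's decode is unchanged
  field notes in record Ticket: type string changed to bytes (its default is dropped) -> schema-level compatibility only; this Ticket value's decode is unchanged


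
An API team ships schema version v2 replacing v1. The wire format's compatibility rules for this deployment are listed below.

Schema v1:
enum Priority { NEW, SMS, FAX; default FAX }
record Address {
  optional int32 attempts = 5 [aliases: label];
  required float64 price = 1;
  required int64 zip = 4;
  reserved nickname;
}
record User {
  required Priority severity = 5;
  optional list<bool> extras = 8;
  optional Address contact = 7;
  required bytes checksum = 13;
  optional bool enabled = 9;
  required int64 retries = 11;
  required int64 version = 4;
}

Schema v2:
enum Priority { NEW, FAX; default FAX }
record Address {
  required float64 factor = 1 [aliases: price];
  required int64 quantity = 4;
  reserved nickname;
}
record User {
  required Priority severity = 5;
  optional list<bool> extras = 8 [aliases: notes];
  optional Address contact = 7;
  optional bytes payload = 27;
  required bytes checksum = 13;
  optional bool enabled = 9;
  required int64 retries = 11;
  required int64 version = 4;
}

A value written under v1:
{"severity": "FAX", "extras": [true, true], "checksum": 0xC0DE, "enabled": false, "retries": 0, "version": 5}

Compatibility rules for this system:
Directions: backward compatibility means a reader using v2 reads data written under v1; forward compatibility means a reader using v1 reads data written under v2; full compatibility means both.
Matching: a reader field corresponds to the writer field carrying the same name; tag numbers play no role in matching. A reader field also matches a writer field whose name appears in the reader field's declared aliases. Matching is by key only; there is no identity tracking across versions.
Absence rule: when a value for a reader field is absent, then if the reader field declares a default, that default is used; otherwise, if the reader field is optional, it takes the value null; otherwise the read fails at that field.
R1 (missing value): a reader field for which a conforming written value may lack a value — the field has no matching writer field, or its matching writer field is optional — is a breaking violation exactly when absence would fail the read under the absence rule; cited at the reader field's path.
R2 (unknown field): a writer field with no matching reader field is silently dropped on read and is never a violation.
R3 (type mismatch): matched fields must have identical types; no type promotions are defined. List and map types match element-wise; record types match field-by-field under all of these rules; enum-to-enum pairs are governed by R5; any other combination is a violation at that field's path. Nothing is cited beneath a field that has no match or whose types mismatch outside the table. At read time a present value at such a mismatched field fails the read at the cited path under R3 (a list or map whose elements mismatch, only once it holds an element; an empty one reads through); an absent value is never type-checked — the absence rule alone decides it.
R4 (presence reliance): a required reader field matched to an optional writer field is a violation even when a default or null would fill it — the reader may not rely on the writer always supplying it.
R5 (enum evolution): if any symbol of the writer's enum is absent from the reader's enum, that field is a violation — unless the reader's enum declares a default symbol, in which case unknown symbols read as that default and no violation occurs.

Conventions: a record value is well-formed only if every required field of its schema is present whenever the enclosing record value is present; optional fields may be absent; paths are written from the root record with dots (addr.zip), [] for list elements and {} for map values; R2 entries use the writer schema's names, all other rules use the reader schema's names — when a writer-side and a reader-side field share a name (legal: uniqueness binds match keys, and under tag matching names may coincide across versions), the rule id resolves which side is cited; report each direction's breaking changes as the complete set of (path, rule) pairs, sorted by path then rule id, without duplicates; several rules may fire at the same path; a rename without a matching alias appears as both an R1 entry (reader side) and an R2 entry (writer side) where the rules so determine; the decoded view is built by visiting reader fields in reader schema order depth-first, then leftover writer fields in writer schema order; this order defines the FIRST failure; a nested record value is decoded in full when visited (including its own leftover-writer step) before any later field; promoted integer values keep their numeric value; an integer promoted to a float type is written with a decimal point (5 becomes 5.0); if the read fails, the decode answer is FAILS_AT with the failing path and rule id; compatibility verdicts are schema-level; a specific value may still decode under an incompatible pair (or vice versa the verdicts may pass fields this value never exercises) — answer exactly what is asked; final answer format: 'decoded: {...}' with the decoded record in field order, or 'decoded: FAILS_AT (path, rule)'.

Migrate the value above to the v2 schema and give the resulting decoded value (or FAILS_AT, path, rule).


in User below, arrows point writer -> reader
decode (reader v2):
  severity := "FAX"
  extras := [true, true]
  contact := null (absent, optional -> null)
  payload := null (absent, optional -> null)
  checksum := 0xC0DE
  enabled := false
  retries := 0
  version := 5
  => decoded: {"severity": "FAX", "extras": [true, true], "contact": null, "payload": null, "checksum": 0xC0DE, "enabled": false, "retries": 0, "version": 5}
the other User changes do not affect what is asked:
  enum Priority (field severity in record User): symbol SMS removed -> fires no rule on User under this dialect and leaves the result unchanged
  renamed field price to factor in record Address (alias price declared on the renamed field) -> schema-level compatibility only; this User value's decode is unchanged
  removed field attempts from record Address -> fires no rule on User under this dialect and leaves the result unchanged
  renamed field zip to quantity in record Address -> schema-level compatibility only; this User value's decode is unchanged

decoded: {"severity": "FAX", "extras": [true, true], "contact": null, "payload": null, "checksum": 0xC0DE, "enabled": false, "retries": 0, "version": 5}


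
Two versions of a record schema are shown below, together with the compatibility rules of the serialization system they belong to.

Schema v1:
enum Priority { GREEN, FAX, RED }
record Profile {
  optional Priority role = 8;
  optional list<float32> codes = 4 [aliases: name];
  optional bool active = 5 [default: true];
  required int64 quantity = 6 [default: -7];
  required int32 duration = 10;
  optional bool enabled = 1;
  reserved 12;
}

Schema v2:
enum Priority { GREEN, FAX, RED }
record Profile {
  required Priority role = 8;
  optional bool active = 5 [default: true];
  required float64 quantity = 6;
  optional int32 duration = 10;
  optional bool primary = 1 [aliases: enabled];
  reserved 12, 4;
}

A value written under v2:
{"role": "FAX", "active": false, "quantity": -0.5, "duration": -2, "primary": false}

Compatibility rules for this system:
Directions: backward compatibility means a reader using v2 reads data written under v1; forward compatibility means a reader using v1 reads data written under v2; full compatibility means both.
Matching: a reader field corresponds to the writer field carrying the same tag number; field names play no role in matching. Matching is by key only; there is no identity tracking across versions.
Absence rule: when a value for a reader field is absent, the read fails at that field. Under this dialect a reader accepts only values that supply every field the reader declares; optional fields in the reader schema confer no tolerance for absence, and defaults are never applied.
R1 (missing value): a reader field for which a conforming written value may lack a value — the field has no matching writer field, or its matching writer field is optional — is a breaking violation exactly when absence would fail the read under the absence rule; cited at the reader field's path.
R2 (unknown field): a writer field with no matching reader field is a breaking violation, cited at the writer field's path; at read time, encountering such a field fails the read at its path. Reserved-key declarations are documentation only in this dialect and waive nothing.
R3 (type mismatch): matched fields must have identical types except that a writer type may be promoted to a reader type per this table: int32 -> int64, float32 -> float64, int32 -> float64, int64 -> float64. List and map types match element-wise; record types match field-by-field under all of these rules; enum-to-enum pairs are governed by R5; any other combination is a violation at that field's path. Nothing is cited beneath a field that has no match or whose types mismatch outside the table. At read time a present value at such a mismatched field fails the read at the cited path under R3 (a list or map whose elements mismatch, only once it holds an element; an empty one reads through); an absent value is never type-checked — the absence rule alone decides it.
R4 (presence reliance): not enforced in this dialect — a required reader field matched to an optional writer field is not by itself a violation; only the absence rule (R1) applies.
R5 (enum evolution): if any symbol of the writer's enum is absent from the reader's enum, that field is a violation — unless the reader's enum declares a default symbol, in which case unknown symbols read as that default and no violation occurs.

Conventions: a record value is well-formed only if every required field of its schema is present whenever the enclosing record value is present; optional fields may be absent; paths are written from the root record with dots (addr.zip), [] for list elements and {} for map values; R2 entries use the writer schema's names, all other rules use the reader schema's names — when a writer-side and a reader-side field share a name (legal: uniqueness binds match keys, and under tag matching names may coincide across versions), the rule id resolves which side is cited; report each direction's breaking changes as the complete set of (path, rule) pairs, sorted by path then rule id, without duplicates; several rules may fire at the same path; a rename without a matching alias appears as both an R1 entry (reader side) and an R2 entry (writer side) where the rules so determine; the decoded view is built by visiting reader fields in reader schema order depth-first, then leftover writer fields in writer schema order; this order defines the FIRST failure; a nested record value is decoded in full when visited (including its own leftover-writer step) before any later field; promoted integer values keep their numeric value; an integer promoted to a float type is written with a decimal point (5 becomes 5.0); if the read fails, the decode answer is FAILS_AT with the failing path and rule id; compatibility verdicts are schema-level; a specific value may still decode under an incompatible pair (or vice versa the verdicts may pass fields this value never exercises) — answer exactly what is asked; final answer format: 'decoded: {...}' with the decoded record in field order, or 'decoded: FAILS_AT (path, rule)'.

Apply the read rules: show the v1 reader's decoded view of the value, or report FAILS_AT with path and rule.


decoded: FAILS_AT (codes, R1)

each type pair in Profile: writer, then reader
migrating the Profile value to v1:
  role := "FAX"
  read fails at codes under R1 (no fill)
  => FAILS_AT (codes, R1)
ruling out the remaining Profile differences:
  renamed field enabled to primary in record Profile (alias enabled declared on the renamed field) -> changes Profile's schema-level verdicts only — the decode of this value is the same
  field quantity in record Profile: type int64 changed to float64 (its default is dropped) -> changes Profile's schema-level verdicts only — the decode of this value is the same
  field role in record Profile: optional changed to required -> changes Profile's schema-level verdicts only — the decode of this value is the same
  field duration in record Profile: required changed to optional -> changes Profile's schema-level verdicts only — the decode of this value is the same


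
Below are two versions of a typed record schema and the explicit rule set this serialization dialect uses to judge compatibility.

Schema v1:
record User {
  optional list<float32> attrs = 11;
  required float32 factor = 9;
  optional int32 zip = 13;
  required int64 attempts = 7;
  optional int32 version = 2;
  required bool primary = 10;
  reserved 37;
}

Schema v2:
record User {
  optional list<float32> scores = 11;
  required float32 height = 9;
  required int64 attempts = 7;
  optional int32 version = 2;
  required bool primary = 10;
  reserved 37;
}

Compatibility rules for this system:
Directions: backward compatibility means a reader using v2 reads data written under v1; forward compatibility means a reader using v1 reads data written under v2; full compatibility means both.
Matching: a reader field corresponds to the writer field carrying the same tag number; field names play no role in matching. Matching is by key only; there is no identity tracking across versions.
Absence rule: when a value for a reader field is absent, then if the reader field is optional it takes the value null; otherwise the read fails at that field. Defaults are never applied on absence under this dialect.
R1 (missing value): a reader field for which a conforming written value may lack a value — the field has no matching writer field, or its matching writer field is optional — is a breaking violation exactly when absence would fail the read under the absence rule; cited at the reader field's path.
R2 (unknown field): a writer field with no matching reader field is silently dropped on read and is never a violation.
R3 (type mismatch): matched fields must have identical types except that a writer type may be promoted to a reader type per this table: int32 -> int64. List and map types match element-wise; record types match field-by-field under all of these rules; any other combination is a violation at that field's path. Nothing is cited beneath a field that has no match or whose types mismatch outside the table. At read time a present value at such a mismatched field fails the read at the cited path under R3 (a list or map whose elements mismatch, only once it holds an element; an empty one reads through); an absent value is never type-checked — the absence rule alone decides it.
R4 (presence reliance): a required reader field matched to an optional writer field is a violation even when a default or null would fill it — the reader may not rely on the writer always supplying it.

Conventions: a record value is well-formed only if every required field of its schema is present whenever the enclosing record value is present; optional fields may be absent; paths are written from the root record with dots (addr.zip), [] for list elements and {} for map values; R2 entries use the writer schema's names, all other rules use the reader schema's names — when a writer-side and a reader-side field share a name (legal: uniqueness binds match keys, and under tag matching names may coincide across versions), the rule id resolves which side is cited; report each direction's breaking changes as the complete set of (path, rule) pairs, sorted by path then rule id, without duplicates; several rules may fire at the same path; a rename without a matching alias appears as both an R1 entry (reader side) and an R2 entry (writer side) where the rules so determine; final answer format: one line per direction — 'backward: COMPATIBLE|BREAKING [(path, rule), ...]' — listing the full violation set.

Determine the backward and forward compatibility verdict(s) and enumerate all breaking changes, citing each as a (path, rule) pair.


backward: COMPATIBLE []; forward: COMPATIBLE []

arrows below run writer -> reader for User
backward for User (reader v2, writer v1):
  scores: list<float32> -> list<float32>, writer optional; from attrs
  height: float32 -> float32, writer required; from factor
  attempts: int64 -> int64, writer required; from attempts
  version: int32 -> int32, writer optional; from version
  primary: bool -> bool, writer required; from primary
  zip (writer side), unknown to reader
  => backward verdict for User: COMPATIBLE, no violations
forward for User (reader v1, writer v2):
  attrs: list<float32> -> list<float32>, writer optional; from scores
  factor: float32 -> float32, writer required; from height
  no writer field matches reader zip
  attempts: int64 -> int64, writer required; from attempts
  version: int32 -> int32, writer optional; from version
  primary: bool -> bool, writer required; from primary
  => forward verdict for User: COMPATIBLE, no violations


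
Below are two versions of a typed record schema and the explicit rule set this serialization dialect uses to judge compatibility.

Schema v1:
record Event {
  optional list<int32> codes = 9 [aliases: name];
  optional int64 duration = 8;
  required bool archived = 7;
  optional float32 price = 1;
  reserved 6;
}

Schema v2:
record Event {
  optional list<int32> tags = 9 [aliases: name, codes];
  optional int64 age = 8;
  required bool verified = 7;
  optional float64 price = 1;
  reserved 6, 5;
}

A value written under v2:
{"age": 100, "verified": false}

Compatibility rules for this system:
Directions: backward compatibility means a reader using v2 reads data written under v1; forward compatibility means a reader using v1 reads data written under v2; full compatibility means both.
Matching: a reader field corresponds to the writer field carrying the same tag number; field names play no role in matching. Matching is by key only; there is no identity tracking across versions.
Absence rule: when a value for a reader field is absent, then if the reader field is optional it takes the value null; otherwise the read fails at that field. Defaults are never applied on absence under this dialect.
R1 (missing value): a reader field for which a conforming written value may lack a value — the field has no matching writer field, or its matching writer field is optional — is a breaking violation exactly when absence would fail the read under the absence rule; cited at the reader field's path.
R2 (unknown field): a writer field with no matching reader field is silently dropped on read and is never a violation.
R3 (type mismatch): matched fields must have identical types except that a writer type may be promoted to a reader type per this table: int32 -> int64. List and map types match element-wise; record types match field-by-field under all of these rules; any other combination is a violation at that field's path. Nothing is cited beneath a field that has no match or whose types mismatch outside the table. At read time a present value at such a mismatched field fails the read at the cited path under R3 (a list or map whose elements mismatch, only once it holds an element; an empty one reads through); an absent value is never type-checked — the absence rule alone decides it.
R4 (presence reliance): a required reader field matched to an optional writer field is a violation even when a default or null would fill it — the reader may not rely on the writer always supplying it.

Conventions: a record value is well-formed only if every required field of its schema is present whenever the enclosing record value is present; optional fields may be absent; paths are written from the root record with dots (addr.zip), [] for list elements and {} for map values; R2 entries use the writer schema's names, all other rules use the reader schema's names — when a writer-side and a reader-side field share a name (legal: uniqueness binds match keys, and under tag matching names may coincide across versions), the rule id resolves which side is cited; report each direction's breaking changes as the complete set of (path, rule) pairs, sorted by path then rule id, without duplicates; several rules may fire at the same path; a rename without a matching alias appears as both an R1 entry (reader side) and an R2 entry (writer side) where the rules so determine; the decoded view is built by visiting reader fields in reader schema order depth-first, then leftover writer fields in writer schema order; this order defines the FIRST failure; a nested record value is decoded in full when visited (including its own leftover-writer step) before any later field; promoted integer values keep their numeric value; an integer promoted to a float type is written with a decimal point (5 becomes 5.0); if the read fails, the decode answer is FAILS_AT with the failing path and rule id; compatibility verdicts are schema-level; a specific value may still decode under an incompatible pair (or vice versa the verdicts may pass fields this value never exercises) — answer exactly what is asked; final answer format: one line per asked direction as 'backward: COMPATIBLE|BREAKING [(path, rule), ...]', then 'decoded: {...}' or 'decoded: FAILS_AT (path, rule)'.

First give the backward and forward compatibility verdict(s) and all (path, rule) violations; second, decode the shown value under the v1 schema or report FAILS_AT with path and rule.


backward: BREAKING [(price, R3)]; forward: BREAKING [(price, R3)]; decoded: {"codes": null, "duration": 100, "archived": false, "price": null}

each type pair in Event: writer, then reader
backward pass over Event, reader schema v2, writer schema v1:
  list<int32> -> list<int32>, writer optional: tags aligns to codes
  int64 -> int64, writer optional: age aligns to duration
  bool -> bool, writer required: verified aligns to archived
  float32 -> float64, writer optional: price aligns to price
  rule R3 violated at price
  => 1 violation(s): backward is BREAKING for Event
forward pass over Event, reader schema v1, writer schema v2:
  list<int32> -> list<int32>, writer optional: codes aligns to tags
  int64 -> int64, writer optional: duration aligns to age
  bool -> bool, writer required: archived aligns to verified
  float64 -> float32, writer optional: price aligns to price
  rule R3 violated at price
  => 1 violation(s): forward is BREAKING for Event
decoding the Event value with the v1 reader:
  codes := null (absent, optional -> null)
  duration := 100 (from writer age)
  archived := false (from writer verified)
  price := null (absent, optional -> null)
  => decoded: {"codes": null, "duration": 100, "archived": false, "price": null}


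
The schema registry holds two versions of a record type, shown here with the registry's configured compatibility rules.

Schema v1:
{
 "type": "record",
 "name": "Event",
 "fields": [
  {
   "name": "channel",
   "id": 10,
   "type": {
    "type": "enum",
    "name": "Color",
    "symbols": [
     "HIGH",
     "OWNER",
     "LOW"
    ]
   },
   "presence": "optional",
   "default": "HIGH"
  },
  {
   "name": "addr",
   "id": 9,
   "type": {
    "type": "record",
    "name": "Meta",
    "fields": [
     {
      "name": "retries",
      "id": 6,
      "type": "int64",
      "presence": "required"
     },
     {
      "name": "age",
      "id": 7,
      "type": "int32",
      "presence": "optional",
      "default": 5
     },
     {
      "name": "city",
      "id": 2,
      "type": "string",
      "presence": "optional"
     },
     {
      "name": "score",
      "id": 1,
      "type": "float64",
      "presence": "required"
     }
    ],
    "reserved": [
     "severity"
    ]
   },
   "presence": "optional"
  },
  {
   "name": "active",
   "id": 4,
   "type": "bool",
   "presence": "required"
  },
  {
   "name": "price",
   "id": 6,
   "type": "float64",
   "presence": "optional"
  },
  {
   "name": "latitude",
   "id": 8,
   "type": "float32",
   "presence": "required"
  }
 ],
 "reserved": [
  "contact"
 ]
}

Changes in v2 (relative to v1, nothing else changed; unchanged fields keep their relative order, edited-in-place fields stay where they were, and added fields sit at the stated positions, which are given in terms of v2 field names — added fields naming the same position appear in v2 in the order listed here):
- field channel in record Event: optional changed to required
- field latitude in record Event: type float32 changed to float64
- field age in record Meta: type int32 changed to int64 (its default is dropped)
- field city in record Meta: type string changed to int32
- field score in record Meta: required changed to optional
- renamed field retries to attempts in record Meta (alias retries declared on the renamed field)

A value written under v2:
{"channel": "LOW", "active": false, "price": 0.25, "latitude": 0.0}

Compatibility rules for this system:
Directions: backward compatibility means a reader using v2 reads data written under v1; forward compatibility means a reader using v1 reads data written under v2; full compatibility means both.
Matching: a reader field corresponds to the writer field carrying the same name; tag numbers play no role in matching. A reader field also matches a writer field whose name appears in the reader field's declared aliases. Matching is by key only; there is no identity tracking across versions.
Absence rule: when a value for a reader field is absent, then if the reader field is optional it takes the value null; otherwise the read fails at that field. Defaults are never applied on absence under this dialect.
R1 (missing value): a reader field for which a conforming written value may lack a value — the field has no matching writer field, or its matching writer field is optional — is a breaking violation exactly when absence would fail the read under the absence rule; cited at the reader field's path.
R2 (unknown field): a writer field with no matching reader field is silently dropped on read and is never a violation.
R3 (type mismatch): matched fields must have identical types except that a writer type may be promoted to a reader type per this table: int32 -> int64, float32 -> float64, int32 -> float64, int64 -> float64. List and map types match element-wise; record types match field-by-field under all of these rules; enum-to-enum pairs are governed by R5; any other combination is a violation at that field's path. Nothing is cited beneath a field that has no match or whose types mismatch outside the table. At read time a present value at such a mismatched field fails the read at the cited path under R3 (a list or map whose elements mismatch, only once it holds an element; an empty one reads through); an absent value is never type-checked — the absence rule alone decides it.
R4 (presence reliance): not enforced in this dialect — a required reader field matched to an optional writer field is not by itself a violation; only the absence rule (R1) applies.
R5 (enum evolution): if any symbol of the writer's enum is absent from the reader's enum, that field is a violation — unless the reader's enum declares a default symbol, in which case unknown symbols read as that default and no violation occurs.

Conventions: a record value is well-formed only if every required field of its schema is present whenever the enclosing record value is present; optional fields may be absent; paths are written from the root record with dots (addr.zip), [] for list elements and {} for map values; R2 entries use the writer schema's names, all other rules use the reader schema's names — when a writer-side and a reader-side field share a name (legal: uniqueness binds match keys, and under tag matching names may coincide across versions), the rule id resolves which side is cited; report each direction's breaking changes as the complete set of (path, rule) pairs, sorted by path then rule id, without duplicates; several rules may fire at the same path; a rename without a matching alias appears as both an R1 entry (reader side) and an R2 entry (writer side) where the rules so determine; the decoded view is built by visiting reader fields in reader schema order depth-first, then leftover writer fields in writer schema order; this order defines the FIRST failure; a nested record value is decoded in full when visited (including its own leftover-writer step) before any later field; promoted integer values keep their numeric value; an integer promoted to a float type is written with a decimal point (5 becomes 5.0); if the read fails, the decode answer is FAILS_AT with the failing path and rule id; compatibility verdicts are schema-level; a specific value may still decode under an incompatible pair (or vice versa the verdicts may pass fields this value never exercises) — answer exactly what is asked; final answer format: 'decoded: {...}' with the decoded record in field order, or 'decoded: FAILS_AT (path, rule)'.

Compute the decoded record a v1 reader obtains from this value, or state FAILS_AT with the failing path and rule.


decoded: FAILS_AT (latitude, R3)

in Event below, arrows point writer -> reader
decoding the Event value with the v1 reader:
  channel := "LOW"
  addr := null (absent, optional -> null)
  active := false
  price := 0.25
  read fails at latitude under R3
  => FAILS_AT (latitude, R3)
the rest of the Event diff is inert for this question:
  field channel in record Event: optional changed to required -> affects the rule determinations only; this particular Event value decodes identically
  field age in record Meta: type int32 changed to int64 (its default is dropped) -> affects the rule determinations only; this particular Event value decodes identically
  field city in record Meta: type string changed to int32 -> affects the rule determinations only; this particular Event value decodes identically
  field score in record Meta: required changed to optional -> affects the rule determinations only; this particular Event value decodes identically
  renamed field retries to attempts in record Meta (alias retries declared on the renamed field) -> affects the rule determinations only; this particular Event value decodes identically


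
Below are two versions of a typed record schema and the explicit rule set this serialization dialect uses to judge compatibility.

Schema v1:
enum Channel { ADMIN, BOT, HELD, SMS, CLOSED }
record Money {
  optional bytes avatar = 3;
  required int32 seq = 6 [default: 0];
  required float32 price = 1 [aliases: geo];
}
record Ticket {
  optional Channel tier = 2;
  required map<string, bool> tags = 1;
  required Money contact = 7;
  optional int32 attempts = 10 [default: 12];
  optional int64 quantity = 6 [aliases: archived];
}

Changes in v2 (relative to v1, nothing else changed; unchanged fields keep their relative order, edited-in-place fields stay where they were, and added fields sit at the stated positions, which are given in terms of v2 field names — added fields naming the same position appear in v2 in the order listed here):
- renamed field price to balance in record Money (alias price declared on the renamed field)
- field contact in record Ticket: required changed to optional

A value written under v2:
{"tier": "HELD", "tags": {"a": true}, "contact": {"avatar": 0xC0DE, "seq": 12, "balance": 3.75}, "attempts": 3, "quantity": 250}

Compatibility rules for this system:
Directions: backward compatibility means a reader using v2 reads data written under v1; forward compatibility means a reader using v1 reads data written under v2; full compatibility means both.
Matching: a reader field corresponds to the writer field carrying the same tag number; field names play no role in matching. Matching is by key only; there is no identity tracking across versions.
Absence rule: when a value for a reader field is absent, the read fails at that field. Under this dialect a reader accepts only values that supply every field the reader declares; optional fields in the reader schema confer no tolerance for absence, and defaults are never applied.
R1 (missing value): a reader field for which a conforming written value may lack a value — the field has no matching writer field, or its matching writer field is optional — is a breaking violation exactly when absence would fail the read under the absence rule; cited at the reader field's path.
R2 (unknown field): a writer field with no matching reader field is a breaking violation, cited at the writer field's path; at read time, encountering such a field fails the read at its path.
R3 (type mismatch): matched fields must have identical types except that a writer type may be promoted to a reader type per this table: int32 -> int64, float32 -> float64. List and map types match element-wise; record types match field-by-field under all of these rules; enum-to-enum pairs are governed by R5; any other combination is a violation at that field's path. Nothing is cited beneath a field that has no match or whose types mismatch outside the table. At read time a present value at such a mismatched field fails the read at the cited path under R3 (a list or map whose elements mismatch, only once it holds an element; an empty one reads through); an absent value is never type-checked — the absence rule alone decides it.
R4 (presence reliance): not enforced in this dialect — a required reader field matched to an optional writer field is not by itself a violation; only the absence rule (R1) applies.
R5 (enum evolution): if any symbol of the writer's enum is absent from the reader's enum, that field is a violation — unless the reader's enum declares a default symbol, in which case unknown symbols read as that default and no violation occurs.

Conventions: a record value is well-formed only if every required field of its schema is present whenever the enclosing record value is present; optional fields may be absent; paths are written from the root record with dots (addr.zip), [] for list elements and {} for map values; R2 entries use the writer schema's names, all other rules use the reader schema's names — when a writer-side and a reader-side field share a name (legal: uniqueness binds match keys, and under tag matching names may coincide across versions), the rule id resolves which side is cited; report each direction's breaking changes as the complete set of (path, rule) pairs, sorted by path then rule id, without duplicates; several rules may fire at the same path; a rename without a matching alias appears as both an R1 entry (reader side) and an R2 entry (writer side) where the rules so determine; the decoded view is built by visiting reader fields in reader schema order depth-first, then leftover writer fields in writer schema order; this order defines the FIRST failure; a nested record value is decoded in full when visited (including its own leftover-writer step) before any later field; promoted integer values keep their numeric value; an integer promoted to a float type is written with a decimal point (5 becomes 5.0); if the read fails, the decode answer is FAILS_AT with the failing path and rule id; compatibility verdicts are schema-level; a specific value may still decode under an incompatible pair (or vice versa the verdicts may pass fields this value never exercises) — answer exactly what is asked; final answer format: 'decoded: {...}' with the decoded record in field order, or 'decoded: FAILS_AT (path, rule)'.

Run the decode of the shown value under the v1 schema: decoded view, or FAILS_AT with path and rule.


arrows below run writer -> reader for Ticket
decode walk for Ticket under reader schema v1:
  tier := "HELD"
  tags := {"a": true}
  contact.avatar := 0xC0DE
  contact.seq := 12
  contact.price := 3.75 (from writer balance)
  attempts := 3
  quantity := 250
  => decoded: {"tier": "HELD", "tags": {"a": true}, "contact": {"avatar": 0xC0DE, "seq": 12, "price": 3.75}, "attempts": 3, "quantity": 250}
diffs on Ticket not affecting the asked answer:
  renamed field price to balance in record Money (alias price declared on the renamed field) -> inert under this dialect — no rule fires on Ticket and the result does not move
  field contact in record Ticket: required changed to optional -> shifts the Ticket verdicts, not this decode

decoded: {"tier": "HELD", "tags": {"a": true}, "contact": {"avatar": 0xC0DE, "seq": 12, "price": 3.75}, "attempts": 3, "quantity": 250}
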